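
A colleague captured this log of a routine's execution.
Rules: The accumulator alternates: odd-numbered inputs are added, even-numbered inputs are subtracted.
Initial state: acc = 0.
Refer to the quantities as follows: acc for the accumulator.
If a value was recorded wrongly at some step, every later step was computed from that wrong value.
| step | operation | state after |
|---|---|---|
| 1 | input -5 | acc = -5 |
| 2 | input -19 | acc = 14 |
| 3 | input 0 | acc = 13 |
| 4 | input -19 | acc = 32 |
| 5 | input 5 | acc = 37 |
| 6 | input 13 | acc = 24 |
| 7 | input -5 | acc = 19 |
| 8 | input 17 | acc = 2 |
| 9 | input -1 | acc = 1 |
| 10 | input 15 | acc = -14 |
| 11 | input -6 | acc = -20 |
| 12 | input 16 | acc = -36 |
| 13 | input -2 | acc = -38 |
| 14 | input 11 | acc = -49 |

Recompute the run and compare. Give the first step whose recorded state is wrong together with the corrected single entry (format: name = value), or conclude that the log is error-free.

1. acc = 0 + -5 = -5 (exactly as logged)
2. acc = -5 - -19 = 14 (in agreement)
3. acc = 14 + 0 = 14 (first mismatch against the log)
The audit stops at step 3: the recorded entry is wrong and should be acc = 14.

step 3, acc = 14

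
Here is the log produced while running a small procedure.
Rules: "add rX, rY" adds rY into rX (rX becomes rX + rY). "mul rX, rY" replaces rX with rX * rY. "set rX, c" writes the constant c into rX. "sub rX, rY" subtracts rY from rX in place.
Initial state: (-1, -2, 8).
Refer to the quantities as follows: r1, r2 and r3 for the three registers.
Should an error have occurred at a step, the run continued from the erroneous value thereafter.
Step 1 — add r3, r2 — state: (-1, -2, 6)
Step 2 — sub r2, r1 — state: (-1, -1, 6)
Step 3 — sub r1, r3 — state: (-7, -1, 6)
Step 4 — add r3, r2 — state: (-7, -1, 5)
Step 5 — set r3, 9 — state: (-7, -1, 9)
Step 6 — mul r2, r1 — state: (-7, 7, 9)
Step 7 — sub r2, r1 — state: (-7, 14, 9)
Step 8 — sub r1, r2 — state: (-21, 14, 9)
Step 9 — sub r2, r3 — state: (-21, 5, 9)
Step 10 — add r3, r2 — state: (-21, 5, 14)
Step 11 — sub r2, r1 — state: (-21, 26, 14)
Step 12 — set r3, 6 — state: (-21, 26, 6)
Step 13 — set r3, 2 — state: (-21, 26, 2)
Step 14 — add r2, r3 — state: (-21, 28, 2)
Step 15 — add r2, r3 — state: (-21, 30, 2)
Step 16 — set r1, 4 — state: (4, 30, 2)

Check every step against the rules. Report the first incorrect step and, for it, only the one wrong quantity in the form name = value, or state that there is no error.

Recomputing the run from the initial state:
step 1: r1 = -1, r2 = -2, r3 = 6
step 2: r1 = -1, r2 = -1, r3 = 6
step 3: r1 = -7, r2 = -1, r3 = 6
step 4: r1 = -7, r2 = -1, r3 = 5
step 5: r1 = -7, r2 = -1, r3 = 9
step 6: r1 = -7, r2 = 7, r3 = 9
step 7: r1 = -7, r2 = 14, r3 = 9
step 8: r1 = -21, r2 = 14, r3 = 9
step 9: r1 = -21, r2 = 5, r3 = 9
step 10: r1 = -21, r2 = 5, r3 = 14
step 11: r1 = -21, r2 = 26, r3 = 14
step 12: r1 = -21, r2 = 26, r3 = 6
step 13: r1 = -21, r2 = 26, r3 = 2
step 14: r1 = -21, r2 = 28, r3 = 2
step 15: r1 = -21, r2 = 30, r3 = 2
step 16: r1 = 4, r2 = 30, r3 = 2
This matches the log at every step.

no error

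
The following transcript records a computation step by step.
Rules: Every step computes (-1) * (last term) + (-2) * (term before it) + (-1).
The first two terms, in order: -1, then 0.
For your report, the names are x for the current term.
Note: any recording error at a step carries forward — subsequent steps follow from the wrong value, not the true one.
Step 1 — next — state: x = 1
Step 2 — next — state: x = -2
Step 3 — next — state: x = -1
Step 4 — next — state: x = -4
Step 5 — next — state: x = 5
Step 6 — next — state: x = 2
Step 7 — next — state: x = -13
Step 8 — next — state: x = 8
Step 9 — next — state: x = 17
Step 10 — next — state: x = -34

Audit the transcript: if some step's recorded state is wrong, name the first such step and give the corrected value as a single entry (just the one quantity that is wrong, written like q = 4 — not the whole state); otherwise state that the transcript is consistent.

step 4, x = 4

Recomputing the run from the initial state:
step 1: x = 1
step 2: x = -2
step 3: x = -1
step 4: x = 4
step 5: x = -3
step 6: x = -6
step 7: x = 11
step 8: x = 0
step 9: x = -23
step 10: x = 22
The first disagreement with the transcript is at step 4, where the value should be x = 4.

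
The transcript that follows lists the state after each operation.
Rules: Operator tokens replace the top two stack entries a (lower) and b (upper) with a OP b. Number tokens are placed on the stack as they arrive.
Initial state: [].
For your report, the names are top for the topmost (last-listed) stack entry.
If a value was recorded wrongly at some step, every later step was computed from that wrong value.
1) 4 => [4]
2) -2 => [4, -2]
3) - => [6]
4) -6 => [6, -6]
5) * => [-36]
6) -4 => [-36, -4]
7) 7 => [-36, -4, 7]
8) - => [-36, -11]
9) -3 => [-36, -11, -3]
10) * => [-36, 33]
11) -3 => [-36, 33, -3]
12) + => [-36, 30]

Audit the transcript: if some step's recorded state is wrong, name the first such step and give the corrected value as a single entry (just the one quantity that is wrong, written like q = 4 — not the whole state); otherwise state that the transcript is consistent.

no error

1. push 4: top = 4 (checks out)
2. push -2: top = -2 (no discrepancy)
3. 4 - -2 = 6 (exactly as logged)
4. push -6: top = -6 (confirmed correct)
5. 6 * -6 = -36 (no discrepancy)
6. push -4: top = -4 (confirmed correct)
7. push 7: top = 7 (checks out)
8. -4 - 7 = -11 (no discrepancy)
9. push -3: top = -3 (agrees with the transcript)
10. -11 * -3 = 33 (verified)
11. push -3: top = -3 (checks out)
12. 33 + -3 = 30 (in agreement)
The whole run recomputes cleanly — no discrepancies.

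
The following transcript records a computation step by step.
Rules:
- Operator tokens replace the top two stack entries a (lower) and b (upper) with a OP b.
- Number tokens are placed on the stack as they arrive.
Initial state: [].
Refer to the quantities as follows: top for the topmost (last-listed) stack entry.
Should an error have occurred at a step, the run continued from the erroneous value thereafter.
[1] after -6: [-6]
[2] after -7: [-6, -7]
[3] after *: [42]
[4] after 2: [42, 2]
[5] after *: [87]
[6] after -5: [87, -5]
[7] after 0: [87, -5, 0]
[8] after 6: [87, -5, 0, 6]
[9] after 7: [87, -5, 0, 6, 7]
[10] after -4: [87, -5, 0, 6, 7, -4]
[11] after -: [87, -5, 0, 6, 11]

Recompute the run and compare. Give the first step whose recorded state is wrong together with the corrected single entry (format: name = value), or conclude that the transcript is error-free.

step 5, top = 84

1. push -6: top = -6 (exactly as logged)
2. push -7: top = -7 (no discrepancy)
3. -6 * -7 = 42 (in agreement)
4. push 2: top = 2 (checks out)
5. 42 * 2 = 84 (this is not what the transcript shows)
The audit stops at step 5: the recorded entry is wrong and should be top = 84.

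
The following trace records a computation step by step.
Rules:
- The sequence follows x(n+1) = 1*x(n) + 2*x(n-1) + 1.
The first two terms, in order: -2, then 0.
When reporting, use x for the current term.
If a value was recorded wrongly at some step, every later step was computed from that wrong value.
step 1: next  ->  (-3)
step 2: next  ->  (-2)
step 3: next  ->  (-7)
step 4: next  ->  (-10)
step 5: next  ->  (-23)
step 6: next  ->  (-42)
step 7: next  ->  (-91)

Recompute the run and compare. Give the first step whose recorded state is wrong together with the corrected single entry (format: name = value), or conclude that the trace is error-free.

step 1: x = 1*(0) + (2)*(-2) + (1) = -3 -> checks out
step 2: x = 1*(-3) + (2)*(0) + (1) = -2 -> agrees with the trace
step 3: x = 1*(-2) + (2)*(-3) + (1) = -7 -> same as recorded
step 4: x = 1*(-7) + (2)*(-2) + (1) = -10 -> in agreement
step 5: x = 1*(-10) + (2)*(-7) + (1) = -23 -> verified
step 6: x = 1*(-23) + (2)*(-10) + (1) = -42 -> exactly as logged
step 7: x = 1*(-42) + (2)*(-23) + (1) = -87 -> not what was recorded
First incorrect step: 7; the correct value is x = -87.

step 7, x = -87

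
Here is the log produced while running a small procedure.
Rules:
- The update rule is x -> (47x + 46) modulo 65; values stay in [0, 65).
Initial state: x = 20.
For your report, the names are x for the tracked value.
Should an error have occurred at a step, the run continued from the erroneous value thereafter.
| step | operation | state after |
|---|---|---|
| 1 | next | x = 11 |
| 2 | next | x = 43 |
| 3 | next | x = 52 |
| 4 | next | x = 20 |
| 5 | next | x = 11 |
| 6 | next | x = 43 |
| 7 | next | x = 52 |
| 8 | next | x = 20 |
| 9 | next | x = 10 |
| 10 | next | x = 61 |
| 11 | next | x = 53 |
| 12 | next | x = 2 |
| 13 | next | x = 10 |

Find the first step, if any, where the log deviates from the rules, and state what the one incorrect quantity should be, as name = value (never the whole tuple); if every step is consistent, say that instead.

step 9, x = 11

Recomputing the run from the initial state:
step 1: x = 11
step 2: x = 43
step 3: x = 52
step 4: x = 20
step 5: x = 11
step 6: x = 43
step 7: x = 52
step 8: x = 20
step 9: x = 11
step 10: x = 43
step 11: x = 52
step 12: x = 20
step 13: x = 11
The first disagreement with the log is at step 9, where the value should be x = 11.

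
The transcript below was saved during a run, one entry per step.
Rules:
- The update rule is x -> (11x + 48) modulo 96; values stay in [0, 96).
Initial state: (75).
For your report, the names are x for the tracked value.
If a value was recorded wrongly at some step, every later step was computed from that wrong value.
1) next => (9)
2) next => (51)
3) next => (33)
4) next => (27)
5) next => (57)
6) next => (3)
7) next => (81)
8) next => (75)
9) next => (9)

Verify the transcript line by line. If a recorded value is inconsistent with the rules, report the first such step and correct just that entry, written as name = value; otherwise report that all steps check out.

step 1: x = (11*75 + 48) mod 96 = 9 -> checks out
step 2: x = (11*9 + 48) mod 96 = 51 -> exactly as logged
step 3: x = (11*51 + 48) mod 96 = 33 -> matches
step 4: x = (11*33 + 48) mod 96 = 27 -> verified
step 5: x = (11*27 + 48) mod 96 = 57 -> verified
step 6: x = (11*57 + 48) mod 96 = 3 -> matches
step 7: x = (11*3 + 48) mod 96 = 81 -> exactly as logged
step 8: x = (11*81 + 48) mod 96 = 75 -> in agreement
step 9: x = (11*75 + 48) mod 96 = 9 -> agrees with the transcript
Each recorded entry agrees with the recomputation.

no error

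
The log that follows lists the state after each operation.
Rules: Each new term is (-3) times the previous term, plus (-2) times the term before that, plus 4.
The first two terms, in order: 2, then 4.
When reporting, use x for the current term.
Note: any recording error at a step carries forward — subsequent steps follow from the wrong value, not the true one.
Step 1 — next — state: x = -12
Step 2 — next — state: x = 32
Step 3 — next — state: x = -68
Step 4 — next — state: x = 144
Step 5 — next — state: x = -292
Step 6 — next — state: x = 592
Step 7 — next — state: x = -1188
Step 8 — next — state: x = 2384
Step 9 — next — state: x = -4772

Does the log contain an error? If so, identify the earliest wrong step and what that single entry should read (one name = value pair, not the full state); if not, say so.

Recomputing the run from the initial state:
step 1: x = -12
step 2: x = 32
step 3: x = -68
step 4: x = 144
step 5: x = -292
step 6: x = 592
step 7: x = -1188
step 8: x = 2384
step 9: x = -4772
This matches the log at every step.

no error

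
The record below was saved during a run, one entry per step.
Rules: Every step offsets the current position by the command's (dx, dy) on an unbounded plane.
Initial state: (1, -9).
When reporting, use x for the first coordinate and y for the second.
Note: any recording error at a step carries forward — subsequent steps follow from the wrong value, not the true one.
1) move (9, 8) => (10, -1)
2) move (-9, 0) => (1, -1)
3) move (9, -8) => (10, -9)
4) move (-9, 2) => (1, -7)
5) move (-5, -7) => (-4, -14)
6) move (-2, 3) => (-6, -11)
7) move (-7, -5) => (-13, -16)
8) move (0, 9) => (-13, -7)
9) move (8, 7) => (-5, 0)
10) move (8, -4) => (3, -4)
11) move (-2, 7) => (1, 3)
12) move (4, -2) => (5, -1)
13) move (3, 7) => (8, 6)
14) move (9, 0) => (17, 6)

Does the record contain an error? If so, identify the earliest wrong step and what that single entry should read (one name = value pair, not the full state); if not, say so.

step 12, y = 1

1. x = 1 + (9) = 10, y = -9 + (8) = -1 (no discrepancy)
2. x = 10 + (-9) = 1, y = -1 + (0) = -1 (checks out)
3. x = 1 + (9) = 10, y = -1 + (-8) = -9 (verified)
4. x = 10 + (-9) = 1, y = -9 + (2) = -7 (agrees with the record)
5. x = 1 + (-5) = -4, y = -7 + (-7) = -14 (exactly as logged)
6. x = -4 + (-2) = -6, y = -14 + (3) = -11 (in agreement)
7. x = -6 + (-7) = -13, y = -11 + (-5) = -16 (in agreement)
8. x = -13 + (0) = -13, y = -16 + (9) = -7 (matches)
9. x = -13 + (8) = -5, y = -7 + (7) = 0 (same as recorded)
10. x = -5 + (8) = 3, y = 0 + (-4) = -4 (same as recorded)
11. x = 3 + (-2) = 1, y = -4 + (7) = 3 (consistent with the record)
12. x = 1 + (4) = 5, y = 3 + (-2) = 1 (the record disagrees here)
First deviation found at step 12; the corrected entry is y = 1.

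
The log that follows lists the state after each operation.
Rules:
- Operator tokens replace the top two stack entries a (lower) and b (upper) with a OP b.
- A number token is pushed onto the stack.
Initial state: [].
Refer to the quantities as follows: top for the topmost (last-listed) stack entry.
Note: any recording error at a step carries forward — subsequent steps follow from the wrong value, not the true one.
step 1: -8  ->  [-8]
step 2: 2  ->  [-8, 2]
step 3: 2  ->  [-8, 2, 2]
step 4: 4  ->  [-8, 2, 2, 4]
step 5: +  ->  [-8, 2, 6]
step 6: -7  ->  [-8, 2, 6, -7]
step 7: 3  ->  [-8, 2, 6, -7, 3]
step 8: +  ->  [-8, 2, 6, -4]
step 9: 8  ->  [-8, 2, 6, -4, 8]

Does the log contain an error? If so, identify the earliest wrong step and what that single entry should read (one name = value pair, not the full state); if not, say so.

Step 1: push -8: top = -8 — confirmed correct.
Step 2: push 2: top = 2 — exactly as logged.
Step 3: push 2: top = 2 — consistent with the log.
Step 4: push 4: top = 4 — consistent with the log.
Step 5: 2 + 4 = 6 — agrees with the log.
Step 6: push -7: top = -7 — checks out.
Step 7: push 3: top = 3 — no discrepancy.
Step 8: -7 + 3 = -4 — same as recorded.
Step 9: push 8: top = 8 — in agreement.
The whole run recomputes cleanly — no discrepancies.

no error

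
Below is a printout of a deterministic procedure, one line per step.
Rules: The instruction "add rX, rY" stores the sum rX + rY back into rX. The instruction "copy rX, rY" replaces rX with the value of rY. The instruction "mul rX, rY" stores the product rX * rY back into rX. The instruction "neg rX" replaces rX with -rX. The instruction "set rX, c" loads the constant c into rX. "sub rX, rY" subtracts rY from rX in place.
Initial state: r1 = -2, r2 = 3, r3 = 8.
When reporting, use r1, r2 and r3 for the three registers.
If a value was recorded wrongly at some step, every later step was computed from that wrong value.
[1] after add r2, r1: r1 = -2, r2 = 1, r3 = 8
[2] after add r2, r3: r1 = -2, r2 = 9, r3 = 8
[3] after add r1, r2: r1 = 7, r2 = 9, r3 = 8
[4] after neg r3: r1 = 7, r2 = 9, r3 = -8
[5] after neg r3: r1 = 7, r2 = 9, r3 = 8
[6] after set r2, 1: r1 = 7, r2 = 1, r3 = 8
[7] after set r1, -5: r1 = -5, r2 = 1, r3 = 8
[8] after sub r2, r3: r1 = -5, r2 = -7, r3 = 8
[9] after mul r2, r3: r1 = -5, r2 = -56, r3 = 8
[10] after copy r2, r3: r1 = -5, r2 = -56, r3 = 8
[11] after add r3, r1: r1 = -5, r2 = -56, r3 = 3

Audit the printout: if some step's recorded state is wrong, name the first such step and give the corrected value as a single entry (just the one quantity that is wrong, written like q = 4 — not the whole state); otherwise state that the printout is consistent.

step 10, r2 = 8

Step 1: r2 = 3 + -2 = 1 — no discrepancy.
Step 2: r2 = 1 + 8 = 9 — matches.
Step 3: r1 = -2 + 9 = 7 — matches.
Step 4: r3 = -(8) = -8 — same as recorded.
Step 5: r3 = -(-8) = 8 — in agreement.
Step 6: r2 = 1 — consistent with the printout.
Step 7: r1 = -5 — same as recorded.
Step 8: r2 = 1 - 8 = -7 — confirmed correct.
Step 9: r2 = -7 * 8 = -56 — no discrepancy.
Step 10: r2 = 8 — first mismatch against the printout.
First deviation found at step 10; the corrected entry is r2 = 8.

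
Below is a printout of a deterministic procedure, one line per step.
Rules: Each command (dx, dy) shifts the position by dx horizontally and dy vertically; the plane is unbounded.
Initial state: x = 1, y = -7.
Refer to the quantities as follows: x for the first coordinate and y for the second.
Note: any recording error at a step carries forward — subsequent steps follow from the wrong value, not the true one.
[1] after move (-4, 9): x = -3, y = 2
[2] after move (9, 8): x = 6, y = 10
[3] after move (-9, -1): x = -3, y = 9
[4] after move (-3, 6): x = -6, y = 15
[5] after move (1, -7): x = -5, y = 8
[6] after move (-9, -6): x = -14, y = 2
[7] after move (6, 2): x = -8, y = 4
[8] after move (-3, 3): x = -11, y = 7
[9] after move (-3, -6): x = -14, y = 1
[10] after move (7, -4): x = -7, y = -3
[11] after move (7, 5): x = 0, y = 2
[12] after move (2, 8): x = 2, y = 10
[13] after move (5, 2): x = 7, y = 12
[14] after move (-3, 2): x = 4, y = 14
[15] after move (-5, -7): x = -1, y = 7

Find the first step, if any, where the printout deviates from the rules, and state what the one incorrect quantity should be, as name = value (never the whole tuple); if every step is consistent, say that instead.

Step 1: x = 1 + (-4) = -3, y = -7 + (9) = 2 — no discrepancy.
Step 2: x = -3 + (9) = 6, y = 2 + (8) = 10 — consistent with the printout.
Step 3: x = 6 + (-9) = -3, y = 10 + (-1) = 9 — no discrepancy.
Step 4: x = -3 + (-3) = -6, y = 9 + (6) = 15 — in agreement.
Step 5: x = -6 + (1) = -5, y = 15 + (-7) = 8 — matches.
Step 6: x = -5 + (-9) = -14, y = 8 + (-6) = 2 — consistent with the printout.
Step 7: x = -14 + (6) = -8, y = 2 + (2) = 4 — verified.
Step 8: x = -8 + (-3) = -11, y = 4 + (3) = 7 — confirmed correct.
Step 9: x = -11 + (-3) = -14, y = 7 + (-6) = 1 — in agreement.
Step 10: x = -14 + (7) = -7, y = 1 + (-4) = -3 — agrees with the printout.
Step 11: x = -7 + (7) = 0, y = -3 + (5) = 2 — no discrepancy.
Step 12: x = 0 + (2) = 2, y = 2 + (8) = 10 — verified.
Step 13: x = 2 + (5) = 7, y = 10 + (2) = 12 — matches.
Step 14: x = 7 + (-3) = 4, y = 12 + (2) = 14 — confirmed correct.
Step 15: x = 4 + (-5) = -1, y = 14 + (-7) = 7 — in agreement.
No step deviates from the rules.

no error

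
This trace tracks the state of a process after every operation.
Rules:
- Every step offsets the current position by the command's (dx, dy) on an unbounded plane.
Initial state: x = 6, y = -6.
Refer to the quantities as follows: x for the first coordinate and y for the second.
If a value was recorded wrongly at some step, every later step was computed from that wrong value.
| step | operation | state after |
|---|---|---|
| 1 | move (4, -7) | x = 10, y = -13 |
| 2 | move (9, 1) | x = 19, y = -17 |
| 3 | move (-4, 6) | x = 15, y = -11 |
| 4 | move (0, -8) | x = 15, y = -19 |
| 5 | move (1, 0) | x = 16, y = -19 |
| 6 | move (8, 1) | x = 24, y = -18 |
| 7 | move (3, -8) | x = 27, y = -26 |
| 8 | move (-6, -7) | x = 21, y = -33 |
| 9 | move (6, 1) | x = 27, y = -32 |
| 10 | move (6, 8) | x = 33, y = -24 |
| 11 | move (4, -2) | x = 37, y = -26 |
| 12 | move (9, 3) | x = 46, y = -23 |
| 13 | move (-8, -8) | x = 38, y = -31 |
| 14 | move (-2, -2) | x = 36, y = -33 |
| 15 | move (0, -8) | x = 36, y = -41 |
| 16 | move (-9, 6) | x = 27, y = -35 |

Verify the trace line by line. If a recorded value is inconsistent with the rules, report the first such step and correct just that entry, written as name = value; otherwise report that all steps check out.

Recomputing the run from the initial state:
step 1: x = 10, y = -13
step 2: x = 19, y = -12
step 3: x = 15, y = -6
step 4: x = 15, y = -14
step 5: x = 16, y = -14
step 6: x = 24, y = -13
step 7: x = 27, y = -21
step 8: x = 21, y = -28
step 9: x = 27, y = -27
step 10: x = 33, y = -19
step 11: x = 37, y = -21
step 12: x = 46, y = -18
step 13: x = 38, y = -26
step 14: x = 36, y = -28
step 15: x = 36, y = -36
step 16: x = 27, y = -30
The first disagreement with the trace is at step 2, where the value should be y = -12.

step 2, y = -12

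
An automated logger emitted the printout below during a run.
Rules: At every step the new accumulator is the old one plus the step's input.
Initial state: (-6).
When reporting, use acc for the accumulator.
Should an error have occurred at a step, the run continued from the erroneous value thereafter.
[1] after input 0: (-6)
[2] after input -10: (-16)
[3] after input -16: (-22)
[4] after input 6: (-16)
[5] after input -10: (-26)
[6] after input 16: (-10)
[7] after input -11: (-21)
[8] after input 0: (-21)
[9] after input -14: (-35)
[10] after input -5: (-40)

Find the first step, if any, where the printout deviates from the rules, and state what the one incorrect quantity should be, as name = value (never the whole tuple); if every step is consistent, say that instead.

1. acc = -6 + 0 = -6 (exactly as logged)
2. acc = -6 + -10 = -16 (same as recorded)
3. acc = -16 + -16 = -32 (the recorded entry deviates here)
Conclusion: step 3 carries the first error; the entry should be acc = -32.

step 3, acc = -32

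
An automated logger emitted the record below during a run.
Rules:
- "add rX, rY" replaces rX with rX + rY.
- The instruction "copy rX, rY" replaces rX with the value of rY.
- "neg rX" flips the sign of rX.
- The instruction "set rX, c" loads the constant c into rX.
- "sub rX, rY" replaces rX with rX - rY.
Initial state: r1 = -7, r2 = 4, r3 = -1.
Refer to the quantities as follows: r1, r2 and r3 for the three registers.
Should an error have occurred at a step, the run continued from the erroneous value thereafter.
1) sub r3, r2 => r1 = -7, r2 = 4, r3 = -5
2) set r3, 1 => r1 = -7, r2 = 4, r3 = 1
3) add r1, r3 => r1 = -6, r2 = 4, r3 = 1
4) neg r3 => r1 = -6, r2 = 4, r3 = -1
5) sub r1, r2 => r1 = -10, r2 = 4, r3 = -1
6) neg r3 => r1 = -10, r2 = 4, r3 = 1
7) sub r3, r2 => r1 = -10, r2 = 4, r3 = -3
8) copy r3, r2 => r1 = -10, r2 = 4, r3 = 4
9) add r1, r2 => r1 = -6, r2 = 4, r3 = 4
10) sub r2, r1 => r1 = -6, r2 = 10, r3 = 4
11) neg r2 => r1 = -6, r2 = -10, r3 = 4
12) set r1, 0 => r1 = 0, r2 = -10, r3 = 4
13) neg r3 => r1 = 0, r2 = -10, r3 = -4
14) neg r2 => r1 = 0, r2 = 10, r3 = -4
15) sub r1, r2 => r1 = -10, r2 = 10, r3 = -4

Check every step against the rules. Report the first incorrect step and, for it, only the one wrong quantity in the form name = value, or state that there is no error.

no error

Recomputing the run from the initial state:
step 1: r1 = -7, r2 = 4, r3 = -5
step 2: r1 = -7, r2 = 4, r3 = 1
step 3: r1 = -6, r2 = 4, r3 = 1
step 4: r1 = -6, r2 = 4, r3 = -1
step 5: r1 = -10, r2 = 4, r3 = -1
step 6: r1 = -10, r2 = 4, r3 = 1
step 7: r1 = -10, r2 = 4, r3 = -3
step 8: r1 = -10, r2 = 4, r3 = 4
step 9: r1 = -6, r2 = 4, r3 = 4
step 10: r1 = -6, r2 = 10, r3 = 4
step 11: r1 = -6, r2 = -10, r3 = 4
step 12: r1 = 0, r2 = -10, r3 = 4
step 13: r1 = 0, r2 = -10, r3 = -4
step 14: r1 = 0, r2 = 10, r3 = -4
step 15: r1 = -10, r2 = 10, r3 = -4
This matches the record at every step.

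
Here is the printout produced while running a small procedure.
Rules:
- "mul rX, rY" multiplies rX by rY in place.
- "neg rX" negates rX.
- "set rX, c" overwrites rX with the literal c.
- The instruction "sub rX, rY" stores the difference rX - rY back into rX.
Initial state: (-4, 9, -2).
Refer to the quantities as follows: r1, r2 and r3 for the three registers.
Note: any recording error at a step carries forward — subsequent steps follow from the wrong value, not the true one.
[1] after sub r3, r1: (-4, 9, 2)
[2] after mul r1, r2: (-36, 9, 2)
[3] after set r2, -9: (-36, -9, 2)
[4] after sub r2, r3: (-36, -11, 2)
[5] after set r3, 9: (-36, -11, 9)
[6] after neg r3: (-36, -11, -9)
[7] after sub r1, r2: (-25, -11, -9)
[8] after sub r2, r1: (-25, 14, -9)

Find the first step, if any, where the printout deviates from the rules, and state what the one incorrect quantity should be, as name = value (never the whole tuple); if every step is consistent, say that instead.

Recomputing the run from the initial state:
step 1: r1 = -4, r2 = 9, r3 = 2
step 2: r1 = -36, r2 = 9, r3 = 2
step 3: r1 = -36, r2 = -9, r3 = 2
step 4: r1 = -36, r2 = -11, r3 = 2
step 5: r1 = -36, r2 = -11, r3 = 9
step 6: r1 = -36, r2 = -11, r3 = -9
step 7: r1 = -25, r2 = -11, r3 = -9
step 8: r1 = -25, r2 = 14, r3 = -9
This matches the printout at every step.

no error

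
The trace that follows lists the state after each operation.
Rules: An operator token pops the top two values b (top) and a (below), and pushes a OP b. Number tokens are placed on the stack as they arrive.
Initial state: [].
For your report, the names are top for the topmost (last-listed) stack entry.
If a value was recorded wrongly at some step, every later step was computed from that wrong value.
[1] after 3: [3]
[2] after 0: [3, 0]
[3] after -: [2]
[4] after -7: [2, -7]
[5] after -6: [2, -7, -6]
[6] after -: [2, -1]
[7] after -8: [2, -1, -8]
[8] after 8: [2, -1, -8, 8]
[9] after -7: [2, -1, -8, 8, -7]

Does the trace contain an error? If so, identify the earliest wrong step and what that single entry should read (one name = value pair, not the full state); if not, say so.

step 3, top = 3

1. push 3: top = 3 (verified)
2. push 0: top = 0 (in agreement)
3. 3 - 0 = 3 (the recorded entry deviates here)
The audit stops at step 3: the recorded entry is wrong and should be top = 3.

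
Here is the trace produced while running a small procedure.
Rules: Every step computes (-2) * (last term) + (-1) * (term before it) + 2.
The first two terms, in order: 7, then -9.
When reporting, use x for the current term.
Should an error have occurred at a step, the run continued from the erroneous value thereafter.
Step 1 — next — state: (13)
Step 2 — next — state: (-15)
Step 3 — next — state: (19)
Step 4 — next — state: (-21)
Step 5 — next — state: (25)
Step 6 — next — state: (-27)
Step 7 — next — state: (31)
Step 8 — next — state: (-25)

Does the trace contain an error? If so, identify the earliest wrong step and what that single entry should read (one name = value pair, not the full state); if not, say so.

step 8, x = -33

Recomputing the run from the initial state:
step 1: x = 13
step 2: x = -15
step 3: x = 19
step 4: x = -21
step 5: x = 25
step 6: x = -27
step 7: x = 31
step 8: x = -33
The first disagreement with the trace is at step 8, where the value should be x = -33.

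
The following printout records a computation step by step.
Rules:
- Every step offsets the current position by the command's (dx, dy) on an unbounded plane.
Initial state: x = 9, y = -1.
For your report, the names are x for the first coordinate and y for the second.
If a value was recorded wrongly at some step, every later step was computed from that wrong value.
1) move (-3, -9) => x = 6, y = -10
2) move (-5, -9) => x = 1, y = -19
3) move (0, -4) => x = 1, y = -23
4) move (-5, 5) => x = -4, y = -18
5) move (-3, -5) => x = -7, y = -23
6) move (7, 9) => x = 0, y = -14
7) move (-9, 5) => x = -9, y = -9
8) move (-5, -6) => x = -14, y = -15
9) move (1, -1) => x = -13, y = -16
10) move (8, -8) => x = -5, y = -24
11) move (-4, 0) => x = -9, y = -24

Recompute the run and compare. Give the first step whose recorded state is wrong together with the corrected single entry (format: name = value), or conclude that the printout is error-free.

Step 1: x = 9 + (-3) = 6, y = -1 + (-9) = -10 — confirmed correct.
Step 2: x = 6 + (-5) = 1, y = -10 + (-9) = -19 — matches.
Step 3: x = 1 + (0) = 1, y = -19 + (-4) = -23 — exactly as logged.
Step 4: x = 1 + (-5) = -4, y = -23 + (5) = -18 — checks out.
Step 5: x = -4 + (-3) = -7, y = -18 + (-5) = -23 — no discrepancy.
Step 6: x = -7 + (7) = 0, y = -23 + (9) = -14 — verified.
Step 7: x = 0 + (-9) = -9, y = -14 + (5) = -9 — confirmed correct.
Step 8: x = -9 + (-5) = -14, y = -9 + (-6) = -15 — exactly as logged.
Step 9: x = -14 + (1) = -13, y = -15 + (-1) = -16 — matches.
Step 10: x = -13 + (8) = -5, y = -16 + (-8) = -24 — matches.
Step 11: x = -5 + (-4) = -9, y = -24 + (0) = -24 — in agreement.
Every step is consistent.

no error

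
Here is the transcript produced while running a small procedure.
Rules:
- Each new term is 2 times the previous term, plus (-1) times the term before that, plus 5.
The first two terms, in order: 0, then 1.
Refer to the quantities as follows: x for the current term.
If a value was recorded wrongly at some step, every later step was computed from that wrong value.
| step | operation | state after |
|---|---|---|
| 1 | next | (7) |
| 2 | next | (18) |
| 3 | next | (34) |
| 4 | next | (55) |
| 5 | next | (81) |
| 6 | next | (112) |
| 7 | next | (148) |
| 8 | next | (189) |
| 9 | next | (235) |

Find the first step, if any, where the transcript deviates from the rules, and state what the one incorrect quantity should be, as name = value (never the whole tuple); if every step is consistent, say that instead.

no error

step 1: x = 2*(1) + (-1)*(0) + (5) = 7 -> agrees with the transcript
step 2: x = 2*(7) + (-1)*(1) + (5) = 18 -> agrees with the transcript
step 3: x = 2*(18) + (-1)*(7) + (5) = 34 -> exactly as logged
step 4: x = 2*(34) + (-1)*(18) + (5) = 55 -> verified
step 5: x = 2*(55) + (-1)*(34) + (5) = 81 -> confirmed correct
step 6: x = 2*(81) + (-1)*(55) + (5) = 112 -> no discrepancy
step 7: x = 2*(112) + (-1)*(81) + (5) = 148 -> no discrepancy
step 8: x = 2*(148) + (-1)*(112) + (5) = 189 -> in agreement
step 9: x = 2*(189) + (-1)*(148) + (5) = 235 -> matches
All steps check out; nothing to correct.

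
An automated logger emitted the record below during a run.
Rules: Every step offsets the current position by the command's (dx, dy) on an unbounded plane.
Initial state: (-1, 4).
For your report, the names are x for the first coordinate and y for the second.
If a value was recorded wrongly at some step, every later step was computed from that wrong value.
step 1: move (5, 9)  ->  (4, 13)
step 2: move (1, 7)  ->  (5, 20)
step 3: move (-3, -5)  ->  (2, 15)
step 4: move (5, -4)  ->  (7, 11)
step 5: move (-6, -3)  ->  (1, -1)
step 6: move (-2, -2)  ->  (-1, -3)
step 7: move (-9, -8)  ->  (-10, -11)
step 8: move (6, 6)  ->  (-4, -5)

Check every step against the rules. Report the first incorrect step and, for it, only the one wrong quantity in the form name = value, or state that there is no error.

step 5, y = 8

Recomputing the run from the initial state:
step 1: x = 4, y = 13
step 2: x = 5, y = 20
step 3: x = 2, y = 15
step 4: x = 7, y = 11
step 5: x = 1, y = 8
step 6: x = -1, y = 6
step 7: x = -10, y = -2
step 8: x = -4, y = 4
The first disagreement with the record is at step 5, where the value should be y = 8.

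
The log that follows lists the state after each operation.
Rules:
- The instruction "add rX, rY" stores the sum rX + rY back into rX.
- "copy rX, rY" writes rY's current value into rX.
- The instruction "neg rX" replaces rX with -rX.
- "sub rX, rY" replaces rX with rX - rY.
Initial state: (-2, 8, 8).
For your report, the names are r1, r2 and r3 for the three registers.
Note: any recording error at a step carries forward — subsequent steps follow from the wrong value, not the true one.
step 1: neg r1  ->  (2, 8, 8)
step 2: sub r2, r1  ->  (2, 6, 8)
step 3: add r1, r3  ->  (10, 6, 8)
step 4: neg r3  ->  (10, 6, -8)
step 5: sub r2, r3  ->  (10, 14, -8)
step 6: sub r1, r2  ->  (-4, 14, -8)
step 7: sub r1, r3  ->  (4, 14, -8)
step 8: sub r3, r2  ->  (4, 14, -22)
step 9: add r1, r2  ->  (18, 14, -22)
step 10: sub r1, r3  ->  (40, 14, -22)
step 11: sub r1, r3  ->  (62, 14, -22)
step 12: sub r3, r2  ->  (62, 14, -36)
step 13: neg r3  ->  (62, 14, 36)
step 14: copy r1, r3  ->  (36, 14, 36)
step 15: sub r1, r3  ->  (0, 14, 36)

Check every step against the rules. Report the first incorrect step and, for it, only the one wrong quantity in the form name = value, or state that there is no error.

no error

step 1: r1 = -(-2) = 2 -> checks out
step 2: r2 = 8 - 2 = 6 -> confirmed correct
step 3: r1 = 2 + 8 = 10 -> agrees with the log
step 4: r3 = -(8) = -8 -> no discrepancy
step 5: r2 = 6 - -8 = 14 -> no discrepancy
step 6: r1 = 10 - 14 = -4 -> exactly as logged
step 7: r1 = -4 - -8 = 4 -> consistent with the log
step 8: r3 = -8 - 14 = -22 -> in agreement
step 9: r1 = 4 + 14 = 18 -> agrees with the log
step 10: r1 = 18 - -22 = 40 -> consistent with the log
step 11: r1 = 40 - -22 = 62 -> no discrepancy
step 12: r3 = -22 - 14 = -36 -> agrees with the log
step 13: r3 = -(-36) = 36 -> verified
step 14: r1 = 36 -> same as recorded
step 15: r1 = 36 - 36 = 0 -> consistent with the log
No step deviates from the rules.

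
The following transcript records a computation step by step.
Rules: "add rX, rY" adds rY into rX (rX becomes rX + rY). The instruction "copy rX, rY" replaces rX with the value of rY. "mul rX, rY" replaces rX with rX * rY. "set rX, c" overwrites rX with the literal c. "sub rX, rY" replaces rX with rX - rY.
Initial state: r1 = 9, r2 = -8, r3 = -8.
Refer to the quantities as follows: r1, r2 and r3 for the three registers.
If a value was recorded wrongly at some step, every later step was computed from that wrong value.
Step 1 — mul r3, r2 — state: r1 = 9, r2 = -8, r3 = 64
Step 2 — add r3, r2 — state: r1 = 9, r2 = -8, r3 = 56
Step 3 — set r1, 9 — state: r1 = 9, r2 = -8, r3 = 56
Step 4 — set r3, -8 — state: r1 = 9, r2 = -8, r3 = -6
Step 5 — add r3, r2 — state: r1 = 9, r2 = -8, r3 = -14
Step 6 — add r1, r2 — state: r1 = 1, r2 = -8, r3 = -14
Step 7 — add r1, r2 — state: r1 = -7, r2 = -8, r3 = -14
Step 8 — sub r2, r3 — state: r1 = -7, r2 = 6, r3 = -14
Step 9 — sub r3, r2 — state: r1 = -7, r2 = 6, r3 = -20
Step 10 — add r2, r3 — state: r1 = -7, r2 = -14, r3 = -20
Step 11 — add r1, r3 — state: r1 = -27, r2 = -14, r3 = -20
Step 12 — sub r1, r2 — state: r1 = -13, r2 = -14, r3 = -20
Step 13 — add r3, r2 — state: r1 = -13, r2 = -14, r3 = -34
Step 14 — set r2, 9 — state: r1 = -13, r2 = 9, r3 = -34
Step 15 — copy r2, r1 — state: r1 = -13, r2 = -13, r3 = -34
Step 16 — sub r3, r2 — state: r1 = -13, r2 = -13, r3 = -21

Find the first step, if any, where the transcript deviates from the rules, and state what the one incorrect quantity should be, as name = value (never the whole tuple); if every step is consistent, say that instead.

step 4, r3 = -8

Recomputing the run from the initial state:
step 1: r1 = 9, r2 = -8, r3 = 64
step 2: r1 = 9, r2 = -8, r3 = 56
step 3: r1 = 9, r2 = -8, r3 = 56
step 4: r1 = 9, r2 = -8, r3 = -8
step 5: r1 = 9, r2 = -8, r3 = -16
step 6: r1 = 1, r2 = -8, r3 = -16
step 7: r1 = -7, r2 = -8, r3 = -16
step 8: r1 = -7, r2 = 8, r3 = -16
step 9: r1 = -7, r2 = 8, r3 = -24
step 10: r1 = -7, r2 = -16, r3 = -24
step 11: r1 = -31, r2 = -16, r3 = -24
step 12: r1 = -15, r2 = -16, r3 = -24
step 13: r1 = -15, r2 = -16, r3 = -40
step 14: r1 = -15, r2 = 9, r3 = -40
step 15: r1 = -15, r2 = -15, r3 = -40
step 16: r1 = -15, r2 = -15, r3 = -25
The first disagreement with the transcript is at step 4, where the value should be r3 = -8.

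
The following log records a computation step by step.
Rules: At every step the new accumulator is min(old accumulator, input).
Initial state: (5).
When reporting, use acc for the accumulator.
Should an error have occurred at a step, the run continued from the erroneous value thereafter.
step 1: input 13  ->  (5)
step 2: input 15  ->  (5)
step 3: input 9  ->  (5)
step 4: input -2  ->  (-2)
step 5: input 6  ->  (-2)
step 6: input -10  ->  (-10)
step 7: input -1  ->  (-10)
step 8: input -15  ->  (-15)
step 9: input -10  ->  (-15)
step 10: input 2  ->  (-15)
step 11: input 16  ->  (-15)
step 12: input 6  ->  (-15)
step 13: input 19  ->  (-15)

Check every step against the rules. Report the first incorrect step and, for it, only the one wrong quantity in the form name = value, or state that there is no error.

Recomputing the run from the initial state:
step 1: acc = 5
step 2: acc = 5
step 3: acc = 5
step 4: acc = -2
step 5: acc = -2
step 6: acc = -10
step 7: acc = -10
step 8: acc = -15
step 9: acc = -15
step 10: acc = -15
step 11: acc = -15
step 12: acc = -15
step 13: acc = -15
This matches the log at every step.

no error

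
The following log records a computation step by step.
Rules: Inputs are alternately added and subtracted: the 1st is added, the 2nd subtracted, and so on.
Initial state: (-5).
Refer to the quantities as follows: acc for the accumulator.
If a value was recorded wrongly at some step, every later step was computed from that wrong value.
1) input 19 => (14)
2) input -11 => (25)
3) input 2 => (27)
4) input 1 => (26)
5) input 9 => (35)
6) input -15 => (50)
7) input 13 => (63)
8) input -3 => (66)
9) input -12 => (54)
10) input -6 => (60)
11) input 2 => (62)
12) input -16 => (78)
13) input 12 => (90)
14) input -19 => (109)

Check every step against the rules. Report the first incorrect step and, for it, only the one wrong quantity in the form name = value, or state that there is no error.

1. acc = -5 + 19 = 14 (verified)
2. acc = 14 - -11 = 25 (confirmed correct)
3. acc = 25 + 2 = 27 (no discrepancy)
4. acc = 27 - 1 = 26 (confirmed correct)
5. acc = 26 + 9 = 35 (in agreement)
6. acc = 35 - -15 = 50 (checks out)
7. acc = 50 + 13 = 63 (agrees with the log)
8. acc = 63 - -3 = 66 (no discrepancy)
9. acc = 66 + -12 = 54 (exactly as logged)
10. acc = 54 - -6 = 60 (confirmed correct)
11. acc = 60 + 2 = 62 (in agreement)
12. acc = 62 - -16 = 78 (in agreement)
13. acc = 78 + 12 = 90 (in agreement)
14. acc = 90 - -19 = 109 (no discrepancy)
Each recorded entry agrees with the recomputation.

no error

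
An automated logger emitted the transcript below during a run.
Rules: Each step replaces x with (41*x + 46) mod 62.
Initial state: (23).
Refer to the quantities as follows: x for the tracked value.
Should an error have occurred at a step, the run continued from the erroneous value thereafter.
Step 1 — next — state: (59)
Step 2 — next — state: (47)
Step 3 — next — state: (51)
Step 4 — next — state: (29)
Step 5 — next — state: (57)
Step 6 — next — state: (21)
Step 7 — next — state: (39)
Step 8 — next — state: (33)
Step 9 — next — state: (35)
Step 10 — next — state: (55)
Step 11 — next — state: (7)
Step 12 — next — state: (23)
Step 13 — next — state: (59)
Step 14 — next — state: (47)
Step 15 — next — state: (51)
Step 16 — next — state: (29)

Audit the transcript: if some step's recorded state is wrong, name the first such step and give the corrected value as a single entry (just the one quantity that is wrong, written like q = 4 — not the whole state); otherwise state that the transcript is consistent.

Recomputing the run from the initial state:
step 1: x = 59
step 2: x = 47
step 3: x = 51
step 4: x = 29
step 5: x = 57
step 6: x = 27
step 7: x = 37
step 8: x = 13
step 9: x = 21
step 10: x = 39
step 11: x = 33
step 12: x = 35
step 13: x = 55
step 14: x = 7
step 15: x = 23
step 16: x = 59
The first disagreement with the transcript is at step 6, where the value should be x = 27.

step 6, x = 27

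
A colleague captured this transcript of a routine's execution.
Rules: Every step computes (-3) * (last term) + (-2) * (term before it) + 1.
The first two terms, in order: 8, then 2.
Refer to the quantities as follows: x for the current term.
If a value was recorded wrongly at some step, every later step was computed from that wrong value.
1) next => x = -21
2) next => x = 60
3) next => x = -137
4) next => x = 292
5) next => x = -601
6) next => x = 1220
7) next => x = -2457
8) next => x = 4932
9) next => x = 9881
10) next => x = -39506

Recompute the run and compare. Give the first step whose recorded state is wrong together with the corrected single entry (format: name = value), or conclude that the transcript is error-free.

Recomputing the run from the initial state:
step 1: x = -21
step 2: x = 60
step 3: x = -137
step 4: x = 292
step 5: x = -601
step 6: x = 1220
step 7: x = -2457
step 8: x = 4932
step 9: x = -9881
step 10: x = 19780
The first disagreement with the transcript is at step 9, where the value should be x = -9881.

step 9, x = -9881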